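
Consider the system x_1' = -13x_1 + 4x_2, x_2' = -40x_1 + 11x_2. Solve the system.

Coefficient matrix A = [[-13, 4], [-40, 11]].
Characteristic polynomial det(A - λI) = λ^2 + 2λ + 17 = 0.
Eigenvalues λ = -1 ± 4i (complex conjugate pair).
For λ=-1+4i: an eigenvector is (1,3) - i(0,-1) = (1, 3 + i).
A real fundamental pair from Re and Im of e^((-1+4i)t)v: X_1 = e^(-t)(cos(4t)·(1,3) + sin(4t)·(0,-1)), X_2 = e^(-t)(sin(4t)·(1,3) - cos(4t)·(0,-1)).
General solution: c_1X_1 + c_2X_2.

x_1(t) = c_1e^(-t)cos(4t) + c_2e^(-t)sin(4t), x_2(t) = -c_1e^(-t)sin(4t) + 3c_1e^(-t)cos(4t) + 3c_2e^(-t)sin(4t) + c_2e^(-t)cos(4t)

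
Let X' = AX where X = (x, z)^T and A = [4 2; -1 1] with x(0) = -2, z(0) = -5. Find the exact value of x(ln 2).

-64

A = [[4,2],[-1,1]]; eigenvalues λ = 3, 2.
Eigenvectors: (2,-1) for λ=3, (-1,1) for λ=2.
From the initial condition, c_1 = -7, c_2 = -12.
x(ln 2) = (-7)(2^3)(2) + (-12)(2^2)(-1) = -64.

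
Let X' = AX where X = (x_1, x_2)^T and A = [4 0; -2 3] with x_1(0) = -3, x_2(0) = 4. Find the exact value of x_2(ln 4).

1408

A = [[4,0],[-2,3]]; eigenvalues λ = 3, 4.
Eigenvectors: (0,-1) for λ=3, (-1,2) for λ=4.
From the initial condition, c_1 = 2, c_2 = 3.
x_2(ln 4) = (2)(4^3)(-1) + (3)(4^4)(2) = 1408.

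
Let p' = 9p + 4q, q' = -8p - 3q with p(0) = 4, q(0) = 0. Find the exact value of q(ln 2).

A = [[9,4],[-8,-3]]; eigenvalues λ = 5, 1.
Eigenvectors: (1,-1) for λ=5, (1,-2) for λ=1.
From the initial condition, c_1 = 8, c_2 = -4.
q(ln 2) = (8)(2^5)(-1) + (-4)(2^1)(-2) = -240.

-240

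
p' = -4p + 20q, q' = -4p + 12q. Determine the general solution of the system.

p(t) = -2K_1e^(4t)sin(4t) + K_1e^(4t)cos(4t) + K_2e^(4t)sin(4t) + 2K_2e^(4t)cos(4t), q(t) = -K_1e^(4t)sin(4t) + K_2e^(4t)cos(4t)

Coefficient matrix A = [[-4, 20], [-4, 12]].
Characteristic polynomial det(A - λI) = λ^2 - 8λ + 32 = 0.
Eigenvalues λ = 4 ± 4i (complex conjugate pair).
For λ=4+4i: an eigenvector is (1,0) - i(-2,-1) = (1 + 2i, 0 + i).
A real fundamental pair from Re and Im of e^((4+4i)t)v: X_1 = e^(4t)(cos(4t)·(1,0) + sin(4t)·(-2,-1)), X_2 = e^(4t)(sin(4t)·(1,0) - cos(4t)·(-2,-1)).
General solution: K_1X_1 + K_2X_2.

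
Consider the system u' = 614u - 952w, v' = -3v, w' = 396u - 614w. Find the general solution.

u(t) = -17C_1e^(-2t) + 14C_2e^(2t), v(t) = C_3e^(-3t), w(t) = -11C_1e^(-2t) + 9C_2e^(2t)

Coefficient matrix A = [[614, 0, -952], [0, -3, 0], [396, 0, -614]].
det(A - λI) = 0 gives eigenvalues λ = -2, 2, -3.
For λ=-2: eigenvector (-17,0,-11).
For λ=2: eigenvector (14,0,9).
For λ=-3: eigenvector (0,1,0).
General solution: C_1e^(-2t)(-17,0,-11) + C_2e^(2t)(14,0,9) + C_3e^(-3t)(0,1,0).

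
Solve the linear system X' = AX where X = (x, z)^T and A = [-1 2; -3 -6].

Coefficient matrix A = [[-1, 2], [-3, -6]].
Characteristic polynomial det(A - λI) = λ^2 + 7λ + 12 = 0.
Eigenvalues λ = -4, -3.
For λ=-4: (A-λI) row 1 is [3, 2], so an eigenvector is (2, -3).
For λ=-3: (A-λI) row 1 is [2, 2], so an eigenvector is (1, -1).
General solution: C_1e^(-4t)(2,-3) + C_2e^(-3t)(1,-1).

x(t) = 2C_1e^(-4t) + C_2e^(-3t), z(t) = -3C_1e^(-4t) - C_2e^(-3t)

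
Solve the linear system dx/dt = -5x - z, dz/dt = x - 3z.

Coefficient matrix A = [[-5, -1], [1, -3]].
Characteristic polynomial det(A - λI) = λ^2 + 8λ + 16 = 0.
Single eigenvalue λ = -4 with algebraic multiplicity 2.
Eigenvector v = (-1,1); generalized eigenvector w with (A-λI)w=v is (-1,2).
General solution: e^(-4t)[c_1·v + c_2·(t·v + w)].

x(t) = -c_1e^(-4t) - c_2te^(-4t) - c_2e^(-4t), z(t) = c_1e^(-4t) + c_2te^(-4t) + 2c_2e^(-4t)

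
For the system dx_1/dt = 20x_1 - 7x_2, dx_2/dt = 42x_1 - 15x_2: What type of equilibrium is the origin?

saddle

A = [[20,-7],[42,-15]]; det(A-λI) = λ^2 - 5λ - 6.
λ = -1, 6: opposite signs.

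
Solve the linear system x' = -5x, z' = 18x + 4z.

Coefficient matrix A = [[-5, 0], [18, 4]].
Characteristic polynomial det(A - λI) = λ^2 + λ - 20 = 0.
Eigenvalues λ = 4, -5.
For λ=4: (A-λI) row 1 is [-9, 0], so an eigenvector is (0, -1).
For λ=-5: (A-λI) row 2 is [18, 9], so an eigenvector is (1, -2).
General solution: C_1e^(4t)(0,-1) + C_2e^(-5t)(1,-2).

x(t) = C_2e^(-5t), z(t) = -C_1e^(4t) - 2C_2e^(-5t)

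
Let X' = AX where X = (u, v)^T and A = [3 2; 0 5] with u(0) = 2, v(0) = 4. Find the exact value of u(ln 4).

3968

A = [[3,2],[0,5]]; eigenvalues λ = 3, 5.
Eigenvectors: (-1,0) for λ=3, (1,1) for λ=5.
From the initial condition, c_1 = 2, c_2 = 4.
u(ln 4) = (2)(4^3)(-1) + (4)(4^5)(1) = 3968.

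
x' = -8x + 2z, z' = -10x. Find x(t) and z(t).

x(t) = -c_1e^(-4t)sin(2t) + c_2e^(-4t)cos(2t), z(t) = -2c_1e^(-4t)sin(2t) - c_1e^(-4t)cos(2t) - c_2e^(-4t)sin(2t) + 2c_2e^(-4t)cos(2t)

Coefficient matrix A = [[-8, 2], [-10, 0]].
Characteristic polynomial det(A - λI) = λ^2 + 8λ + 20 = 0.
Eigenvalues λ = -4 ± 2i (complex conjugate pair).
For λ=-4+2i: an eigenvector is (0,-1) - i(-1,-2) = (0 + i, -1 + 2i).
A real fundamental pair from Re and Im of e^((-4+2i)t)v: X_1 = e^(-4t)(cos(2t)·(0,-1) + sin(2t)·(-1,-2)), X_2 = e^(-4t)(sin(2t)·(0,-1) - cos(2t)·(-1,-2)).
General solution: c_1X_1 + c_2X_2.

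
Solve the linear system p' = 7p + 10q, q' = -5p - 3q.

p(t) = C_1e^(2t)sin(5t) - C_1e^(2t)cos(5t) - C_2e^(2t)sin(5t) - C_2e^(2t)cos(5t), q(t) = C_1e^(2t)cos(5t) + C_2e^(2t)sin(5t)

Coefficient matrix A = [[7, 10], [-5, -3]].
Characteristic polynomial det(A - λI) = λ^2 - 4λ + 29 = 0.
Eigenvalues λ = 2 ± 5i (complex conjugate pair).
For λ=2+5i: an eigenvector is (-1,1) - i(1,0) = (-1 - i, 1).
A real fundamental pair from Re and Im of e^((2+5i)t)v: X_1 = e^(2t)(cos(5t)·(-1,1) + sin(5t)·(1,0)), X_2 = e^(2t)(sin(5t)·(-1,1) - cos(5t)·(1,0)).
General solution: C_1X_1 + C_2X_2.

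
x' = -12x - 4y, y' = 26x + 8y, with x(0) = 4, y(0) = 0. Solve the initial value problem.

x(t) = -20e^(-2t)sin(2t) + 4e^(-2t)cos(2t), y(t) = 52e^(-2t)sin(2t)

Coefficient matrix A = [[-12, -4], [26, 8]].
Characteristic polynomial det(A - λI) = λ^2 + 4λ + 8 = 0.
Eigenvalues λ = -2 ± 2i (complex conjugate pair).
For λ=-2+2i: an eigenvector is (-1,3) - i(-1,2) = (-1 + i, 3 - 2i).
A real fundamental pair from Re and Im of e^((-2+2i)t)v: X_1 = e^(-2t)(cos(2t)·(-1,3) + sin(2t)·(-1,2)), X_2 = e^(-2t)(sin(2t)·(-1,3) - cos(2t)·(-1,2)).
General solution: C_1X_1 + C_2X_2.
Applying x(0)=4, y(0)=0 gives C_1=8, C_2=12.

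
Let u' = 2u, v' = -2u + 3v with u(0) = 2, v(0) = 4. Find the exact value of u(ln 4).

32

A = [[2,0],[-2,3]]; eigenvalues λ = 3, 2.
Eigenvectors: (0,1) for λ=3, (-1,-2) for λ=2.
From the initial condition, c_1 = 0, c_2 = -2.
u(ln 4) = (0)(4^3)(0) + (-2)(4^2)(-1) = 32.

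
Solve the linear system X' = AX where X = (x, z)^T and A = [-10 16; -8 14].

x(t) = -2K_1e^(-2t) - K_2e^(6t), z(t) = -K_1e^(-2t) - K_2e^(6t)

Coefficient matrix A = [[-10, 16], [-8, 14]].
Characteristic polynomial det(A - λI) = λ^2 - 4λ - 12 = 0.
Eigenvalues λ = -2, 6.
For λ=-2: (A-λI) row 1 is [-8, 16], so an eigenvector is (-2, -1).
For λ=6: (A-λI) row 1 is [-16, 16], so an eigenvector is (-1, -1).
General solution: K_1e^(-2t)(-2,-1) + K_2e^(6t)(-1,-1).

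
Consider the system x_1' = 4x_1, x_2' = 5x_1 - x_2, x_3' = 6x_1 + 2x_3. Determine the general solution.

Coefficient matrix A = [[4, 0, 0], [5, -1, 0], [6, 0, 2]].
det(A - λI) = 0 gives eigenvalues λ = 4, -1, 2.
For λ=4: eigenvector (1,1,3).
For λ=-1: eigenvector (0,1,0).
For λ=2: eigenvector (0,0,1).
General solution: K_1e^(4t)(1,1,3) + K_2e^(-t)(0,1,0) + K_3e^(2t)(0,0,1).

x_1(t) = K_1e^(4t), x_2(t) = K_1e^(4t) + K_2e^(-t), x_3(t) = 3K_1e^(4t) + K_3e^(2t)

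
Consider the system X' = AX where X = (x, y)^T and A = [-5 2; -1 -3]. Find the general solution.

x(t) = C_1e^(-4t)sin(t) - C_1e^(-4t)cos(t) - C_2e^(-4t)sin(t) - C_2e^(-4t)cos(t), y(t) = C_1e^(-4t)sin(t) - C_2e^(-4t)cos(t)

Coefficient matrix A = [[-5, 2], [-1, -3]].
Characteristic polynomial det(A - λI) = λ^2 + 8λ + 17 = 0.
Eigenvalues λ = -4 ± i (complex conjugate pair).
For λ=-4+i: an eigenvector is (-1,0) - i(1,1) = (-1 - i, 0 - i).
A real fundamental pair from Re and Im of e^((-4+i)t)v: X_1 = e^(-4t)(cos(t)·(-1,0) + sin(t)·(1,1)), X_2 = e^(-4t)(sin(t)·(-1,0) - cos(t)·(1,1)).
General solution: C_1X_1 + C_2X_2.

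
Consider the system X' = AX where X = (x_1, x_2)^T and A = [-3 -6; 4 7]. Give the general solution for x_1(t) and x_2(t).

x_1(t) = 3c_1e^(t) + c_2e^(3t), x_2(t) = -2c_1e^(t) - c_2e^(3t)

Coefficient matrix A = [[-3, -6], [4, 7]].
Characteristic polynomial det(A - λI) = λ^2 - 4λ + 3 = 0.
Eigenvalues λ = 1, 3.
For λ=1: (A-λI) row 1 is [-4, -6], so an eigenvector is (3, -2).
For λ=3: (A-λI) row 1 is [-6, -6], so an eigenvector is (1, -1).
General solution: c_1e^(t)(3,-2) + c_2e^(3t)(1,-1).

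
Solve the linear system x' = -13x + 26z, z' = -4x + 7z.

x(t) = 2K_1e^(-3t)sin(2t) - 3K_1e^(-3t)cos(2t) - 3K_2e^(-3t)sin(2t) - 2K_2e^(-3t)cos(2t), z(t) = K_1e^(-3t)sin(2t) - K_1e^(-3t)cos(2t) - K_2e^(-3t)sin(2t) - K_2e^(-3t)cos(2t)

Coefficient matrix A = [[-13, 26], [-4, 7]].
Characteristic polynomial det(A - λI) = λ^2 + 6λ + 13 = 0.
Eigenvalues λ = -3 ± 2i (complex conjugate pair).
For λ=-3+2i: an eigenvector is (-3,-1) - i(2,1) = (-3 - 2i, -1 - i).
A real fundamental pair from Re and Im of e^((-3+2i)t)v: X_1 = e^(-3t)(cos(2t)·(-3,-1) + sin(2t)·(2,1)), X_2 = e^(-3t)(sin(2t)·(-3,-1) - cos(2t)·(2,1)).
General solution: K_1X_1 + K_2X_2.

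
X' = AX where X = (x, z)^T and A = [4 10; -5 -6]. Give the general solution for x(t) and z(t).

x(t) = -c_1e^(-t)sin(5t) + c_1e^(-t)cos(5t) + c_2e^(-t)sin(5t) + c_2e^(-t)cos(5t), z(t) = -c_1e^(-t)cos(5t) - c_2e^(-t)sin(5t)

Coefficient matrix A = [[4, 10], [-5, -6]].
Characteristic polynomial det(A - λI) = λ^2 + 2λ + 26 = 0.
Eigenvalues λ = -1 ± 5i (complex conjugate pair).
For λ=-1+5i: an eigenvector is (1,-1) - i(-1,0) = (1 + i, -1).
A real fundamental pair from Re and Im of e^((-1+5i)t)v: X_1 = e^(-t)(cos(5t)·(1,-1) + sin(5t)·(-1,0)), X_2 = e^(-t)(sin(5t)·(1,-1) - cos(5t)·(-1,0)).
General solution: c_1X_1 + c_2X_2.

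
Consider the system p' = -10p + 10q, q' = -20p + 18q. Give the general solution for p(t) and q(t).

Coefficient matrix A = [[-10, 10], [-20, 18]].
Characteristic polynomial det(A - λI) = λ^2 - 8λ + 20 = 0.
Eigenvalues λ = 4 ± 2i (complex conjugate pair).
For λ=4+2i: an eigenvector is (1,1) - i(-2,-3) = (1 + 2i, 1 + 3i).
A real fundamental pair from Re and Im of e^((4+2i)t)v: X_1 = e^(4t)(cos(2t)·(1,1) + sin(2t)·(-2,-3)), X_2 = e^(4t)(sin(2t)·(1,1) - cos(2t)·(-2,-3)).
General solution: c_1X_1 + c_2X_2.

p(t) = -2c_1e^(4t)sin(2t) + c_1e^(4t)cos(2t) + c_2e^(4t)sin(2t) + 2c_2e^(4t)cos(2t), q(t) = -3c_1e^(4t)sin(2t) + c_1e^(4t)cos(2t) + c_2e^(4t)sin(2t) + 3c_2e^(4t)cos(2t)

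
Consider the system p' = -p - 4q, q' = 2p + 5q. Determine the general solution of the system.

p(t) = 2c_1e^(t) + c_2e^(3t), q(t) = -c_1e^(t) - c_2e^(3t)

Coefficient matrix A = [[-1, -4], [2, 5]].
Characteristic polynomial det(A - λI) = λ^2 - 4λ + 3 = 0.
Eigenvalues λ = 1, 3.
For λ=1: (A-λI) row 1 is [-2, -4], so an eigenvector is (2, -1).
For λ=3: (A-λI) row 1 is [-4, -4], so an eigenvector is (1, -1).
General solution: c_1e^(t)(2,-1) + c_2e^(3t)(1,-1).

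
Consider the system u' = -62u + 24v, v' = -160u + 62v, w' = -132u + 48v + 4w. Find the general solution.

u(t) = 2C_2e^(-2t) - 3C_3e^(2t), v(t) = 5C_2e^(-2t) - 8C_3e^(2t), w(t) = C_1e^(4t) + 4C_2e^(-2t) - 6C_3e^(2t)

Coefficient matrix A = [[-62, 24, 0], [-160, 62, 0], [-132, 48, 4]].
det(A - λI) = 0 gives eigenvalues λ = 4, -2, 2.
For λ=4: eigenvector (0,0,1).
For λ=-2: eigenvector (2,5,4).
For λ=2: eigenvector (-3,-8,-6).
General solution: C_1e^(4t)(0,0,1) + C_2e^(-2t)(2,5,4) + C_3e^(2t)(-3,-8,-6).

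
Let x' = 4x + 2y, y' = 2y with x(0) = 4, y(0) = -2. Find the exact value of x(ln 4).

544

A = [[4,2],[0,2]]; eigenvalues λ = 2, 4.
Eigenvectors: (1,-1) for λ=2, (-1,0) for λ=4.
From the initial condition, c_1 = 2, c_2 = -2.
x(ln 4) = (2)(4^2)(1) + (-2)(4^4)(-1) = 544.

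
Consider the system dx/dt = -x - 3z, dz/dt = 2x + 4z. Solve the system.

x(t) = C_1e^(2t) + 3C_2e^(t), z(t) = -C_1e^(2t) - 2C_2e^(t)

Coefficient matrix A = [[-1, -3], [2, 4]].
Characteristic polynomial det(A - λI) = λ^2 - 3λ + 2 = 0.
Eigenvalues λ = 2, 1.
For λ=2: (A-λI) row 1 is [-3, -3], so an eigenvector is (1, -1).
For λ=1: (A-λI) row 1 is [-2, -3], so an eigenvector is (3, -2).
General solution: C_1e^(2t)(1,-1) + C_2e^(t)(3,-2).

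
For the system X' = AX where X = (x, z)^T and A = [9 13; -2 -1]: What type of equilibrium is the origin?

A = [[9,13],[-2,-1]]; det(A-λI) = λ^2 - 8λ + 17.
λ = 4 ± i: positive real part.

unstable spiral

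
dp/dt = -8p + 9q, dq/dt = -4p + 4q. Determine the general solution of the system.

p(t) = 3K_1e^(-2t) + 3K_2te^(-2t) + K_2e^(-2t), q(t) = 2K_1e^(-2t) + 2K_2te^(-2t) + K_2e^(-2t)

Coefficient matrix A = [[-8, 9], [-4, 4]].
Characteristic polynomial det(A - λI) = λ^2 + 4λ + 4 = 0.
Single eigenvalue λ = -2 with algebraic multiplicity 2.
Eigenvector v = (3,2); generalized eigenvector w with (A-λI)w=v is (1,1).
General solution: e^(-2t)[K_1·v + K_2·(t·v + w)].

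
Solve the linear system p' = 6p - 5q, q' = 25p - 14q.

Coefficient matrix A = [[6, -5], [25, -14]].
Characteristic polynomial det(A - λI) = λ^2 + 8λ + 41 = 0.
Eigenvalues λ = -4 ± 5i (complex conjugate pair).
For λ=-4+5i: an eigenvector is (1,2) - i(0,1) = (1, 2 - i).
A real fundamental pair from Re and Im of e^((-4+5i)t)v: X_1 = e^(-4t)(cos(5t)·(1,2) + sin(5t)·(0,1)), X_2 = e^(-4t)(sin(5t)·(1,2) - cos(5t)·(0,1)).
General solution: c_1X_1 + c_2X_2.

p(t) = c_1e^(-4t)cos(5t) + c_2e^(-4t)sin(5t), q(t) = c_1e^(-4t)sin(5t) + 2c_1e^(-4t)cos(5t) + 2c_2e^(-4t)sin(5t) - c_2e^(-4t)cos(5t)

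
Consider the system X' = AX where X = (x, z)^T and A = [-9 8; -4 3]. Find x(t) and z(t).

x(t) = -2K_1e^(-5t) + K_2e^(-t), z(t) = -K_1e^(-5t) + K_2e^(-t)

Coefficient matrix A = [[-9, 8], [-4, 3]].
Characteristic polynomial det(A - λI) = λ^2 + 6λ + 5 = 0.
Eigenvalues λ = -5, -1.
For λ=-5: (A-λI) row 1 is [-4, 8], so an eigenvector is (-2, -1).
For λ=-1: (A-λI) row 1 is [-8, 8], so an eigenvector is (1, 1).
General solution: K_1e^(-5t)(-2,-1) + K_2e^(-t)(1,1).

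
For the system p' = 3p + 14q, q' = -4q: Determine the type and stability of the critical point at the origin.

A = [[3,14],[0,-4]]; det(A-λI) = λ^2 + λ - 12.
λ = 3, -4: opposite signs.

saddle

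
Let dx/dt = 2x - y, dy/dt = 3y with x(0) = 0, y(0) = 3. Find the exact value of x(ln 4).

A = [[2,-1],[0,3]]; eigenvalues λ = 2, 3.
Eigenvectors: (-1,0) for λ=2, (-1,1) for λ=3.
From the initial condition, c_1 = -3, c_2 = 3.
x(ln 4) = (-3)(4^2)(-1) + (3)(4^3)(-1) = -144.

-144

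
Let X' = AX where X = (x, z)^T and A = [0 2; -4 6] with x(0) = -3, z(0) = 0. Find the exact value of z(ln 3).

A = [[0,2],[-4,6]]; eigenvalues λ = 2, 4.
Eigenvectors: (1,1) for λ=2, (1,2) for λ=4.
From the initial condition, c_1 = -6, c_2 = 3.
z(ln 3) = (-6)(3^2)(1) + (3)(3^4)(2) = 432.

432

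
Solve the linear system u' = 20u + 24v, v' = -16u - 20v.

u(t) = -C_1e^(-4t) - 3C_2e^(4t), v(t) = C_1e^(-4t) + 2C_2e^(4t)

Coefficient matrix A = [[20, 24], [-16, -20]].
Characteristic polynomial det(A - λI) = λ^2 - 16 = 0.
Eigenvalues λ = -4, 4.
For λ=-4: (A-λI) row 1 is [24, 24], so an eigenvector is (-1, 1).
For λ=4: (A-λI) row 1 is [16, 24], so an eigenvector is (-3, 2).
General solution: C_1e^(-4t)(-1,1) + C_2e^(4t)(-3,2).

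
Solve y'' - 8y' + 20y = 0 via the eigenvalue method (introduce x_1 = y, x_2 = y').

y(t) = C_1e^(4t)cos(2t) + C_2e^(4t)sin(2t)

Let x_1 = y, x_2 = y'. Then x_1' = x_2 and x_2' = -20x_1 + 8x_2.
A = [[0,1],[-20,8]]; det(A-λI) = λ^2 - 8λ + 20.
Eigenvalues λ = 4 ± 2i.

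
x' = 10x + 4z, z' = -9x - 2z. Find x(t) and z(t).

Coefficient matrix A = [[10, 4], [-9, -2]].
Characteristic polynomial det(A - λI) = λ^2 - 8λ + 16 = 0.
Single eigenvalue λ = 4 with algebraic multiplicity 2.
Eigenvector v = (-2,3); generalized eigenvector w with (A-λI)w=v is (1,-2).
General solution: e^(4t)[K_1·v + K_2·(t·v + w)].

x(t) = -2K_1e^(4t) - 2K_2te^(4t) + K_2e^(4t), z(t) = 3K_1e^(4t) + 3K_2te^(4t) - 2K_2e^(4t)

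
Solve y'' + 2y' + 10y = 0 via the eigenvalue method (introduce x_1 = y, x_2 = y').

y(t) = c_1e^(-t)cos(3t) + c_2e^(-t)sin(3t)

Let x_1 = y, x_2 = y'. Then x_1' = x_2 and x_2' = -10x_1 - 2x_2.
A = [[0,1],[-10,-2]]; det(A-λI) = λ^2 + 2λ + 10.
Eigenvalues λ = -1 ± 3i.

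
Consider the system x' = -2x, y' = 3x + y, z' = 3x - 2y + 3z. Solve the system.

Coefficient matrix A = [[-2, 0, 0], [3, 1, 0], [3, -2, 3]].
det(A - λI) = 0 gives eigenvalues λ = 3, 1, -2.
For λ=3: eigenvector (0,0,1).
For λ=1: eigenvector (0,1,1).
For λ=-2: eigenvector (1,-1,-1).
General solution: K_1e^(3t)(0,0,1) + K_2e^(t)(0,1,1) + K_3e^(-2t)(1,-1,-1).

x(t) = K_3e^(-2t), y(t) = K_2e^(t) - K_3e^(-2t), z(t) = K_1e^(3t) + K_2e^(t) - K_3e^(-2t)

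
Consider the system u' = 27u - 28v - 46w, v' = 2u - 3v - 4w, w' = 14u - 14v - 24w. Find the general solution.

u(t) = K_1e^(-t) + 4K_2e^(-3t) + 2K_3e^(4t), v(t) = K_1e^(-t) + K_2e^(-3t), w(t) = 2K_2e^(-3t) + K_3e^(4t)

Coefficient matrix A = [[27, -28, -46], [2, -3, -4], [14, -14, -24]].
det(A - λI) = 0 gives eigenvalues λ = -1, -3, 4.
For λ=-1: eigenvector (1,1,0).
For λ=-3: eigenvector (4,1,2).
For λ=4: eigenvector (2,0,1).
General solution: K_1e^(-t)(1,1,0) + K_2e^(-3t)(4,1,2) + K_3e^(4t)(2,0,1).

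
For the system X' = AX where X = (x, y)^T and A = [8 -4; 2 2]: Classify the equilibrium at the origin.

unstable node

A = [[8,-4],[2,2]]; det(A-λI) = λ^2 - 10λ + 24.
λ = 6, 4: both positive.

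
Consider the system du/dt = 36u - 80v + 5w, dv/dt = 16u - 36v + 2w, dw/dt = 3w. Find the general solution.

Coefficient matrix A = [[36, -80, 5], [16, -36, 2], [0, 0, 3]].
det(A - λI) = 0 gives eigenvalues λ = 4, 3, -4.
For λ=4: eigenvector (5,2,0).
For λ=3: eigenvector (-5,-2,1).
For λ=-4: eigenvector (2,1,0).
General solution: C_1e^(4t)(5,2,0) + C_2e^(3t)(-5,-2,1) + C_3e^(-4t)(2,1,0).

u(t) = 5C_1e^(4t) - 5C_2e^(3t) + 2C_3e^(-4t), v(t) = 2C_1e^(4t) - 2C_2e^(3t) + C_3e^(-4t), w(t) = C_2e^(3t)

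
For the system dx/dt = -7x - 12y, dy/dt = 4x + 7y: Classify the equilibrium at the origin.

saddle

A = [[-7,-12],[4,7]]; det(A-λI) = λ^2 - 1.
λ = -1, 1: opposite signs.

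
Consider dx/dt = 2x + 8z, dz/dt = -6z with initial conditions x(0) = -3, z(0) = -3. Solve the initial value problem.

Coefficient matrix A = [[2, 8], [0, -6]].
Characteristic polynomial det(A - λI) = λ^2 + 4λ - 12 = 0.
Eigenvalues λ = -6, 2.
For λ=-6: (A-λI) row 1 is [8, 8], so an eigenvector is (1, -1).
For λ=2: (A-λI) row 1 is [0, 8], so an eigenvector is (1, 0).
General solution: c_1e^(-6t)(1,-1) + c_2e^(2t)(1,0).
Applying x(0)=-3, z(0)=-3 gives c_1=3, c_2=-6.

x(t) = -6e^(2t) + 3e^(-6t), z(t) = -3e^(-6t)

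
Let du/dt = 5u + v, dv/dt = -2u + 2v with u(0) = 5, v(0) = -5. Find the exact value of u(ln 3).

405

A = [[5,1],[-2,2]]; eigenvalues λ = 3, 4.
Eigenvectors: (-1,2) for λ=3, (1,-1) for λ=4.
From the initial condition, c_1 = 0, c_2 = 5.
u(ln 3) = (0)(3^3)(-1) + (5)(3^4)(1) = 405.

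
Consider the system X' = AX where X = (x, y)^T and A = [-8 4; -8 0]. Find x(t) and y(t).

x(t) = K_1e^(-4t)cos(4t) + K_2e^(-4t)sin(4t), y(t) = -K_1e^(-4t)sin(4t) + K_1e^(-4t)cos(4t) + K_2e^(-4t)sin(4t) + K_2e^(-4t)cos(4t)

Coefficient matrix A = [[-8, 4], [-8, 0]].
Characteristic polynomial det(A - λI) = λ^2 + 8λ + 32 = 0.
Eigenvalues λ = -4 ± 4i (complex conjugate pair).
For λ=-4+4i: an eigenvector is (1,1) - i(0,-1) = (1, 1 + i).
A real fundamental pair from Re and Im of e^((-4+4i)t)v: X_1 = e^(-4t)(cos(4t)·(1,1) + sin(4t)·(0,-1)), X_2 = e^(-4t)(sin(4t)·(1,1) - cos(4t)·(0,-1)).
General solution: K_1X_1 + K_2X_2.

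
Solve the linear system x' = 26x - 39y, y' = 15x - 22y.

Coefficient matrix A = [[26, -39], [15, -22]].
Characteristic polynomial det(A - λI) = λ^2 - 4λ + 13 = 0.
Eigenvalues λ = 2 ± 3i (complex conjugate pair).
For λ=2+3i: an eigenvector is (3,2) - i(-2,-1) = (3 + 2i, 2 + i).
A real fundamental pair from Re and Im of e^((2+3i)t)v: X_1 = e^(2t)(cos(3t)·(3,2) + sin(3t)·(-2,-1)), X_2 = e^(2t)(sin(3t)·(3,2) - cos(3t)·(-2,-1)).
General solution: c_1X_1 + c_2X_2.

x(t) = -2c_1e^(2t)sin(3t) + 3c_1e^(2t)cos(3t) + 3c_2e^(2t)sin(3t) + 2c_2e^(2t)cos(3t), y(t) = -c_1e^(2t)sin(3t) + 2c_1e^(2t)cos(3t) + 2c_2e^(2t)sin(3t) + c_2e^(2t)cos(3t)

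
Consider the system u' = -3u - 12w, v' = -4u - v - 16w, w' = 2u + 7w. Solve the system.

Coefficient matrix A = [[-3, 0, -12], [-4, -1, -16], [2, 0, 7]].
det(A - λI) = 0 gives eigenvalues λ = 1, -1, 3.
For λ=1: eigenvector (3,2,-1).
For λ=-1: eigenvector (0,1,0).
For λ=3: eigenvector (-2,-2,1).
General solution: C_1e^(t)(3,2,-1) + C_2e^(-t)(0,1,0) + C_3e^(3t)(-2,-2,1).

u(t) = 3C_1e^(t) - 2C_3e^(3t), v(t) = 2C_1e^(t) + C_2e^(-t) - 2C_3e^(3t), w(t) = -C_1e^(t) + C_3e^(3t)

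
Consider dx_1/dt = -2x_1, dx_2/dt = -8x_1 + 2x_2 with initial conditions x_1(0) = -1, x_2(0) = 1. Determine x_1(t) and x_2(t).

Coefficient matrix A = [[-2, 0], [-8, 2]].
Characteristic polynomial det(A - λI) = λ^2 - 4 = 0.
Eigenvalues λ = -2, 2.
For λ=-2: (A-λI) row 2 is [-8, 4], so an eigenvector is (1, 2).
For λ=2: (A-λI) row 1 is [-4, 0], so an eigenvector is (0, -1).
General solution: C_1e^(-2t)(1,2) + C_2e^(2t)(0,-1).
Applying x_1(0)=-1, x_2(0)=1 gives C_1=-1, C_2=-3.

x_1(t) = -e^(-2t), x_2(t) = 3e^(2t) - 2e^(-2t)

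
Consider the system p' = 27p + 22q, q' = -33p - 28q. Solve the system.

Coefficient matrix A = [[27, 22], [-33, -28]].
Characteristic polynomial det(A - λI) = λ^2 + λ - 30 = 0.
Eigenvalues λ = -6, 5.
For λ=-6: (A-λI) row 1 is [33, 22], so an eigenvector is (-2, 3).
For λ=5: (A-λI) row 1 is [22, 22], so an eigenvector is (1, -1).
General solution: c_1e^(-6t)(-2,3) + c_2e^(5t)(1,-1).

p(t) = -2c_1e^(-6t) + c_2e^(5t), q(t) = 3c_1e^(-6t) - c_2e^(5t)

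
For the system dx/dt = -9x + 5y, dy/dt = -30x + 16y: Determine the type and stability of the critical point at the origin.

A = [[-9,5],[-30,16]]; det(A-λI) = λ^2 - 7λ + 6.
λ = 1, 6: both positive.

unstable node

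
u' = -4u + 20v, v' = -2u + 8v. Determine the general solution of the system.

u(t) = -3c_1e^(2t)sin(2t) + c_1e^(2t)cos(2t) + c_2e^(2t)sin(2t) + 3c_2e^(2t)cos(2t), v(t) = -c_1e^(2t)sin(2t) + c_2e^(2t)cos(2t)

Coefficient matrix A = [[-4, 20], [-2, 8]].
Characteristic polynomial det(A - λI) = λ^2 - 4λ + 8 = 0.
Eigenvalues λ = 2 ± 2i (complex conjugate pair).
For λ=2+2i: an eigenvector is (1,0) - i(-3,-1) = (1 + 3i, 0 + i).
A real fundamental pair from Re and Im of e^((2+2i)t)v: X_1 = e^(2t)(cos(2t)·(1,0) + sin(2t)·(-3,-1)), X_2 = e^(2t)(sin(2t)·(1,0) - cos(2t)·(-3,-1)).
General solution: c_1X_1 + c_2X_2.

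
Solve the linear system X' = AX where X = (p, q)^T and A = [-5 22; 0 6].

p(t) = -C_1e^(-5t) + 2C_2e^(6t), q(t) = C_2e^(6t)

Coefficient matrix A = [[-5, 22], [0, 6]].
Characteristic polynomial det(A - λI) = λ^2 - λ - 30 = 0.
Eigenvalues λ = -5, 6.
For λ=-5: (A-λI) row 1 is [0, 22], so an eigenvector is (-1, 0).
For λ=6: (A-λI) row 1 is [-11, 22], so an eigenvector is (2, 1).
General solution: C_1e^(-5t)(-1,0) + C_2e^(6t)(2,1).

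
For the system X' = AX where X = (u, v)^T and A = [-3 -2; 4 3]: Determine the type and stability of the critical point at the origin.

A = [[-3,-2],[4,3]]; det(A-λI) = λ^2 - 1.
λ = -1, 1: opposite signs.

saddle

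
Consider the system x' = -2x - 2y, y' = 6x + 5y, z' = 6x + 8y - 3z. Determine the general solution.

Coefficient matrix A = [[-2, -2, 0], [6, 5, 0], [6, 8, -3]].
det(A - λI) = 0 gives eigenvalues λ = 2, 1, -3.
For λ=2: eigenvector (1,-2,-2).
For λ=1: eigenvector (2,-3,-3).
For λ=-3: eigenvector (0,0,1).
General solution: C_1e^(2t)(1,-2,-2) + C_2e^(t)(2,-3,-3) + C_3e^(-3t)(0,0,1).

x(t) = C_1e^(2t) + 2C_2e^(t), y(t) = -2C_1e^(2t) - 3C_2e^(t), z(t) = -2C_1e^(2t) - 3C_2e^(t) + C_3e^(-3t)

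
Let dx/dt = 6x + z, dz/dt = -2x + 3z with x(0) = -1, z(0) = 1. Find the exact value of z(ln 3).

A = [[6,1],[-2,3]]; eigenvalues λ = 5, 4.
Eigenvectors: (-1,1) for λ=5, (-1,2) for λ=4.
From the initial condition, c_1 = 1, c_2 = 0.
z(ln 3) = (1)(3^5)(1) + (0)(3^4)(2) = 243.

243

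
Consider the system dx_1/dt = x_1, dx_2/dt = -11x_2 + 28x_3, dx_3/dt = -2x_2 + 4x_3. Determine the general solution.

Coefficient matrix A = [[1, 0, 0], [0, -11, 28], [0, -2, 4]].
det(A - λI) = 0 gives eigenvalues λ = 1, -3, -4.
For λ=1: eigenvector (1,0,0).
For λ=-3: eigenvector (0,-7,-2).
For λ=-4: eigenvector (0,4,1).
General solution: K_1e^(t)(1,0,0) + K_2e^(-3t)(0,-7,-2) + K_3e^(-4t)(0,4,1).

x_1(t) = K_1e^(t), x_2(t) = -7K_2e^(-3t) + 4K_3e^(-4t), x_3(t) = -2K_2e^(-3t) + K_3e^(-4t)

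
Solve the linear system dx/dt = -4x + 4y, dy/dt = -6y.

Coefficient matrix A = [[-4, 4], [0, -6]].
Characteristic polynomial det(A - λI) = λ^2 + 10λ + 24 = 0.
Eigenvalues λ = -6, -4.
For λ=-6: (A-λI) row 1 is [2, 4], so an eigenvector is (-2, 1).
For λ=-4: (A-λI) row 1 is [0, 4], so an eigenvector is (-1, 0).
General solution: c_1e^(-6t)(-2,1) + c_2e^(-4t)(-1,0).

x(t) = -2c_1e^(-6t) - c_2e^(-4t), y(t) = c_1e^(-6t)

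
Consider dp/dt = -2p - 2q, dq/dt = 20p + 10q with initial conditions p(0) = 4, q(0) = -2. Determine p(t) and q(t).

Coefficient matrix A = [[-2, -2], [20, 10]].
Characteristic polynomial det(A - λI) = λ^2 - 8λ + 20 = 0.
Eigenvalues λ = 4 ± 2i (complex conjugate pair).
For λ=4+2i: an eigenvector is (-1,3) - i(0,-1) = (-1, 3 + i).
A real fundamental pair from Re and Im of e^((4+2i)t)v: X_1 = e^(4t)(cos(2t)·(-1,3) + sin(2t)·(0,-1)), X_2 = e^(4t)(sin(2t)·(-1,3) - cos(2t)·(0,-1)).
General solution: K_1X_1 + K_2X_2.
Applying p(0)=4, q(0)=-2 gives K_1=-4, K_2=10.

p(t) = -10e^(4t)sin(2t) + 4e^(4t)cos(2t), q(t) = 34e^(4t)sin(2t) - 2e^(4t)cos(2t)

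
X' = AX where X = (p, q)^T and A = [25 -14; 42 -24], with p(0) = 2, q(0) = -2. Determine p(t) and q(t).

p(t) = 12e^(4t) - 10e^(-3t), q(t) = 18e^(4t) - 20e^(-3t)

Coefficient matrix A = [[25, -14], [42, -24]].
Characteristic polynomial det(A - λI) = λ^2 - λ - 12 = 0.
Eigenvalues λ = -3, 4.
For λ=-3: (A-λI) row 1 is [28, -14], so an eigenvector is (-1, -2).
For λ=4: (A-λI) row 1 is [21, -14], so an eigenvector is (-2, -3).
General solution: c_1e^(-3t)(-1,-2) + c_2e^(4t)(-2,-3).
Applying p(0)=2, q(0)=-2 gives c_1=10, c_2=-6.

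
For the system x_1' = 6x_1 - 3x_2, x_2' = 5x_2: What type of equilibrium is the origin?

A = [[6,-3],[0,5]]; det(A-λI) = λ^2 - 11λ + 30.
λ = 5, 6: both positive.

unstable node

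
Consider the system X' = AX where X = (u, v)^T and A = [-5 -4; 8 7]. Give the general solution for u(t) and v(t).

u(t) = -C_1e^(3t) - C_2e^(-t), v(t) = 2C_1e^(3t) + C_2e^(-t)

Coefficient matrix A = [[-5, -4], [8, 7]].
Characteristic polynomial det(A - λI) = λ^2 - 2λ - 3 = 0.
Eigenvalues λ = 3, -1.
For λ=3: (A-λI) row 1 is [-8, -4], so an eigenvector is (-1, 2).
For λ=-1: (A-λI) row 1 is [-4, -4], so an eigenvector is (-1, 1).
General solution: C_1e^(3t)(-1,2) + C_2e^(-t)(-1,1).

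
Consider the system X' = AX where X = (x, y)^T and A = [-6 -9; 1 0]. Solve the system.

x(t) = -3C_1e^(-3t) - 3C_2te^(-3t) - 2C_2e^(-3t), y(t) = C_1e^(-3t) + C_2te^(-3t) + C_2e^(-3t)

Coefficient matrix A = [[-6, -9], [1, 0]].
Characteristic polynomial det(A - λI) = λ^2 + 6λ + 9 = 0.
Single eigenvalue λ = -3 with algebraic multiplicity 2.
Eigenvector v = (-3,1); generalized eigenvector w with (A-λI)w=v is (-2,1).
General solution: e^(-3t)[C_1·v + C_2·(t·v + w)].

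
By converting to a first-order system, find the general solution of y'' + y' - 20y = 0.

y(t) = c_1e^(4t) + c_2e^(-5t)

Let x_1 = y, x_2 = y'. Then x_1' = x_2 and x_2' = 20x_1 - x_2.
A = [[0,1],[20,-1]]; det(A-λI) = λ^2 + λ - 20.
Eigenvalues λ = 4, -5 with eigenvectors (1,4), (1,-5).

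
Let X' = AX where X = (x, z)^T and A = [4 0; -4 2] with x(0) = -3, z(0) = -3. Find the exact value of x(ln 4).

A = [[4,0],[-4,2]]; eigenvalues λ = 2, 4.
Eigenvectors: (0,1) for λ=2, (1,-2) for λ=4.
From the initial condition, c_1 = -9, c_2 = -3.
x(ln 4) = (-9)(4^2)(0) + (-3)(4^4)(1) = -768.

-768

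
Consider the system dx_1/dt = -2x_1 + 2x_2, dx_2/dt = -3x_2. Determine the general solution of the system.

x_1(t) = -K_1e^(-2t) + 2K_2e^(-3t), x_2(t) = -K_2e^(-3t)

Coefficient matrix A = [[-2, 2], [0, -3]].
Characteristic polynomial det(A - λI) = λ^2 + 5λ + 6 = 0.
Eigenvalues λ = -2, -3.
For λ=-2: (A-λI) row 1 is [0, 2], so an eigenvector is (-1, 0).
For λ=-3: (A-λI) row 1 is [1, 2], so an eigenvector is (2, -1).
General solution: K_1e^(-2t)(-1,0) + K_2e^(-3t)(2,-1).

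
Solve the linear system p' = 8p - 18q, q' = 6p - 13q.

Coefficient matrix A = [[8, -18], [6, -13]].
Characteristic polynomial det(A - λI) = λ^2 + 5λ + 4 = 0.
Eigenvalues λ = -4, -1.
For λ=-4: (A-λI) row 1 is [12, -18], so an eigenvector is (-3, -2).
For λ=-1: (A-λI) row 1 is [9, -18], so an eigenvector is (2, 1).
General solution: C_1e^(-4t)(-3,-2) + C_2e^(-t)(2,1).

p(t) = -3C_1e^(-4t) + 2C_2e^(-t), q(t) = -2C_1e^(-4t) + C_2e^(-t)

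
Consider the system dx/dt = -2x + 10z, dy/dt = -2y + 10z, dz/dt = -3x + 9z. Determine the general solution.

Coefficient matrix A = [[-2, 0, 10], [0, -2, 10], [-3, 0, 9]].
det(A - λI) = 0 gives eigenvalues λ = 4, -2, 3.
For λ=4: eigenvector (5,5,3).
For λ=-2: eigenvector (0,1,0).
For λ=3: eigenvector (-2,-2,-1).
General solution: C_1e^(4t)(5,5,3) + C_2e^(-2t)(0,1,0) + C_3e^(3t)(-2,-2,-1).

x(t) = 5C_1e^(4t) - 2C_3e^(3t), y(t) = 5C_1e^(4t) + C_2e^(-2t) - 2C_3e^(3t), z(t) = 3C_1e^(4t) - C_3e^(3t)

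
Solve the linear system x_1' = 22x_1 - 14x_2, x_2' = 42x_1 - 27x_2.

Coefficient matrix A = [[22, -14], [42, -27]].
Characteristic polynomial det(A - λI) = λ^2 + 5λ - 6 = 0.
Eigenvalues λ = -6, 1.
For λ=-6: (A-λI) row 1 is [28, -14], so an eigenvector is (1, 2).
For λ=1: (A-λI) row 1 is [21, -14], so an eigenvector is (-2, -3).
General solution: c_1e^(-6t)(1,2) + c_2e^(t)(-2,-3).

x_1(t) = c_1e^(-6t) - 2c_2e^(t), x_2(t) = 2c_1e^(-6t) - 3c_2e^(t)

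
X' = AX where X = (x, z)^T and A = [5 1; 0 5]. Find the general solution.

x(t) = C_1e^(5t) + C_2te^(5t) - C_2e^(5t), z(t) = C_2e^(5t)

Coefficient matrix A = [[5, 1], [0, 5]].
Characteristic polynomial det(A - λI) = λ^2 - 10λ + 25 = 0.
Single eigenvalue λ = 5 with algebraic multiplicity 2.
Eigenvector v = (1,0); generalized eigenvector w with (A-λI)w=v is (-1,1).
General solution: e^(5t)[C_1·v + C_2·(t·v + w)].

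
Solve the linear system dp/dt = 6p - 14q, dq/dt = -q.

p(t) = 2C_1e^(-t) + C_2e^(6t), q(t) = C_1e^(-t)

Coefficient matrix A = [[6, -14], [0, -1]].
Characteristic polynomial det(A - λI) = λ^2 - 5λ - 6 = 0.
Eigenvalues λ = -1, 6.
For λ=-1: (A-λI) row 1 is [7, -14], so an eigenvector is (2, 1).
For λ=6: (A-λI) row 1 is [0, -14], so an eigenvector is (1, 0).
General solution: C_1e^(-t)(2,1) + C_2e^(6t)(1,0).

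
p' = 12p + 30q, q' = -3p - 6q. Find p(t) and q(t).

p(t) = 3K_1e^(3t)sin(3t) + K_1e^(3t)cos(3t) + K_2e^(3t)sin(3t) - 3K_2e^(3t)cos(3t), q(t) = -K_1e^(3t)sin(3t) + K_2e^(3t)cos(3t)

Coefficient matrix A = [[12, 30], [-3, -6]].
Characteristic polynomial det(A - λI) = λ^2 - 6λ + 18 = 0.
Eigenvalues λ = 3 ± 3i (complex conjugate pair).
For λ=3+3i: an eigenvector is (1,0) - i(3,-1) = (1 - 3i, 0 + i).
A real fundamental pair from Re and Im of e^((3+3i)t)v: X_1 = e^(3t)(cos(3t)·(1,0) + sin(3t)·(3,-1)), X_2 = e^(3t)(sin(3t)·(1,0) - cos(3t)·(3,-1)).
General solution: K_1X_1 + K_2X_2.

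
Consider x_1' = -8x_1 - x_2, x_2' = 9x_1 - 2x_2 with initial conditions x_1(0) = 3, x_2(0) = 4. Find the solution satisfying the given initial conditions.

Coefficient matrix A = [[-8, -1], [9, -2]].
Characteristic polynomial det(A - λI) = λ^2 + 10λ + 25 = 0.
Single eigenvalue λ = -5 with algebraic multiplicity 2.
Eigenvector v = (1,-3); generalized eigenvector w with (A-λI)w=v is (0,-1).
General solution: e^(-5t)[K_1·v + K_2·(t·v + w)].
Applying x_1(0)=3, x_2(0)=4 gives K_1=3, K_2=-13.

x_1(t) = -13te^(-5t) + 3e^(-5t), x_2(t) = 39te^(-5t) + 4e^(-5t)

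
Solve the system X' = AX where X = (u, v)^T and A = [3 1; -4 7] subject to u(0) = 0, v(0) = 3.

u(t) = 3te^(5t), v(t) = 6te^(5t) + 3e^(5t)

Coefficient matrix A = [[3, 1], [-4, 7]].
Characteristic polynomial det(A - λI) = λ^2 - 10λ + 25 = 0.
Single eigenvalue λ = 5 with algebraic multiplicity 2.
Eigenvector v = (1,2); generalized eigenvector w with (A-λI)w=v is (-2,-3).
General solution: e^(5t)[K_1·v + K_2·(t·v + w)].
Applying u(0)=0, v(0)=3 gives K_1=6, K_2=3.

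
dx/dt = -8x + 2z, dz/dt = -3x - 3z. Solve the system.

x(t) = -C_1e^(-6t) + 2C_2e^(-5t), z(t) = -C_1e^(-6t) + 3C_2e^(-5t)

Coefficient matrix A = [[-8, 2], [-3, -3]].
Characteristic polynomial det(A - λI) = λ^2 + 11λ + 30 = 0.
Eigenvalues λ = -6, -5.
For λ=-6: (A-λI) row 1 is [-2, 2], so an eigenvector is (-1, -1).
For λ=-5: (A-λI) row 1 is [-3, 2], so an eigenvector is (2, 3).
General solution: C_1e^(-6t)(-1,-1) + C_2e^(-5t)(2,3).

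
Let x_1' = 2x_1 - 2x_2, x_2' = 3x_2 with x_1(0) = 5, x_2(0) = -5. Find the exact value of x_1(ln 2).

60

A = [[2,-2],[0,3]]; eigenvalues λ = 2, 3.
Eigenvectors: (-1,0) for λ=2, (-2,1) for λ=3.
From the initial condition, c_1 = 5, c_2 = -5.
x_1(ln 2) = (5)(2^2)(-1) + (-5)(2^3)(-2) = 60.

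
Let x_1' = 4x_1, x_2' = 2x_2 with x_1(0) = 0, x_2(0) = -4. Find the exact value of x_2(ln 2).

-16

A = [[4,0],[0,2]]; eigenvalues λ = 2, 4.
Eigenvectors: (0,-1) for λ=2, (1,0) for λ=4.
From the initial condition, c_1 = 4, c_2 = 0.
x_2(ln 2) = (4)(2^2)(-1) + (0)(2^4)(0) = -16.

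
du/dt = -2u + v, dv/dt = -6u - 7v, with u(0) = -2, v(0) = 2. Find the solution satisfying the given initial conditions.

u(t) = -4e^(-4t) + 2e^(-5t), v(t) = 8e^(-4t) - 6e^(-5t)

Coefficient matrix A = [[-2, 1], [-6, -7]].
Characteristic polynomial det(A - λI) = λ^2 + 9λ + 20 = 0.
Eigenvalues λ = -5, -4.
For λ=-5: (A-λI) row 1 is [3, 1], so an eigenvector is (1, -3).
For λ=-4: (A-λI) row 1 is [2, 1], so an eigenvector is (-1, 2).
General solution: C_1e^(-5t)(1,-3) + C_2e^(-4t)(-1,2).
Applying u(0)=-2, v(0)=2 gives C_1=2, C_2=4.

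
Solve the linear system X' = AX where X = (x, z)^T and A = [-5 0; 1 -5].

Coefficient matrix A = [[-5, 0], [1, -5]].
Characteristic polynomial det(A - λI) = λ^2 + 10λ + 25 = 0.
Single eigenvalue λ = -5 with algebraic multiplicity 2.
Eigenvector v = (0,-1); generalized eigenvector w with (A-λI)w=v is (-1,-2).
General solution: e^(-5t)[C_1·v + C_2·(t·v + w)].

x(t) = -C_2e^(-5t), z(t) = -C_1e^(-5t) - C_2te^(-5t) - 2C_2e^(-5t)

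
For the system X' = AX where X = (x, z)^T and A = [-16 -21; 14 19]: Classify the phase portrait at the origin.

saddle

A = [[-16,-21],[14,19]]; det(A-λI) = λ^2 - 3λ - 10.
λ = 5, -2: opposite signs.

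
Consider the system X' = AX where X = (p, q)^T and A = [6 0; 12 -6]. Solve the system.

p(t) = -c_2e^(6t), q(t) = c_1e^(-6t) - c_2e^(6t)

Coefficient matrix A = [[6, 0], [12, -6]].
Characteristic polynomial det(A - λI) = λ^2 - 36 = 0.
Eigenvalues λ = -6, 6.
For λ=-6: (A-λI) row 1 is [12, 0], so an eigenvector is (0, 1).
For λ=6: (A-λI) row 2 is [12, -12], so an eigenvector is (-1, -1).
General solution: c_1e^(-6t)(0,1) + c_2e^(6t)(-1,-1).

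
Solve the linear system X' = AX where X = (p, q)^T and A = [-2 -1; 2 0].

Coefficient matrix A = [[-2, -1], [2, 0]].
Characteristic polynomial det(A - λI) = λ^2 + 2λ + 2 = 0.
Eigenvalues λ = -1 ± i (complex conjugate pair).
For λ=-1+i: an eigenvector is (1,-1) - i(0,1) = (1, -1 - i).
A real fundamental pair from Re and Im of e^((-1+i)t)v: X_1 = e^(-t)(cos(t)·(1,-1) + sin(t)·(0,1)), X_2 = e^(-t)(sin(t)·(1,-1) - cos(t)·(0,1)).
General solution: C_1X_1 + C_2X_2.

p(t) = C_1e^(-t)cos(t) + C_2e^(-t)sin(t), q(t) = C_1e^(-t)sin(t) - C_1e^(-t)cos(t) - C_2e^(-t)sin(t) - C_2e^(-t)cos(t)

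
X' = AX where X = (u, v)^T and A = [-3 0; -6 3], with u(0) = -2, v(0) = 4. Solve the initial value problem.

Coefficient matrix A = [[-3, 0], [-6, 3]].
Characteristic polynomial det(A - λI) = λ^2 - 9 = 0.
Eigenvalues λ = -3, 3.
For λ=-3: (A-λI) row 2 is [-6, 6], so an eigenvector is (-1, -1).
For λ=3: (A-λI) row 1 is [-6, 0], so an eigenvector is (0, 1).
General solution: K_1e^(-3t)(-1,-1) + K_2e^(3t)(0,1).
Applying u(0)=-2, v(0)=4 gives K_1=2, K_2=6.

u(t) = -2e^(-3t), v(t) = 6e^(3t) - 2e^(-3t)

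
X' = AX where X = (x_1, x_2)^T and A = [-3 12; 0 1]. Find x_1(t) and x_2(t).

Coefficient matrix A = [[-3, 12], [0, 1]].
Characteristic polynomial det(A - λI) = λ^2 + 2λ - 3 = 0.
Eigenvalues λ = 1, -3.
For λ=1: (A-λI) row 1 is [-4, 12], so an eigenvector is (-3, -1).
For λ=-3: (A-λI) row 1 is [0, 12], so an eigenvector is (-1, 0).
General solution: K_1e^(t)(-3,-1) + K_2e^(-3t)(-1,0).

x_1(t) = -3K_1e^(t) - K_2e^(-3t), x_2(t) = -K_1e^(t)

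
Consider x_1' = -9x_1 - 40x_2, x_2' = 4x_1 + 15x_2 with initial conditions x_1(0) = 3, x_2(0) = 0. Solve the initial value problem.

x_1(t) = -9e^(3t)sin(4t) + 3e^(3t)cos(4t), x_2(t) = 3e^(3t)sin(4t)

Coefficient matrix A = [[-9, -40], [4, 15]].
Characteristic polynomial det(A - λI) = λ^2 - 6λ + 25 = 0.
Eigenvalues λ = 3 ± 4i (complex conjugate pair).
For λ=3+4i: an eigenvector is (-1,0) - i(3,-1) = (-1 - 3i, 0 + i).
A real fundamental pair from Re and Im of e^((3+4i)t)v: X_1 = e^(3t)(cos(4t)·(-1,0) + sin(4t)·(3,-1)), X_2 = e^(3t)(sin(4t)·(-1,0) - cos(4t)·(3,-1)).
General solution: K_1X_1 + K_2X_2.
Applying x_1(0)=3, x_2(0)=0 gives K_1=-3, K_2=0.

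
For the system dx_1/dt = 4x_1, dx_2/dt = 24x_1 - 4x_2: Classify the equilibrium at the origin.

saddle

A = [[4,0],[24,-4]]; det(A-λI) = λ^2 - 16.
λ = 4, -4: opposite signs.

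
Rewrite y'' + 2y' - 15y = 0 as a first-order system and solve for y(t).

Let x_1 = y, x_2 = y'. Then x_1' = x_2 and x_2' = 15x_1 - 2x_2.
A = [[0,1],[15,-2]]; det(A-λI) = λ^2 + 2λ - 15.
Eigenvalues λ = 3, -5 with eigenvectors (1,3), (1,-5).

y(t) = K_1e^(3t) + K_2e^(-5t)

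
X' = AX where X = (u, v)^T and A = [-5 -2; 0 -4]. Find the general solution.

u(t) = -c_1e^(-5t) - 2c_2e^(-4t), v(t) = c_2e^(-4t)

Coefficient matrix A = [[-5, -2], [0, -4]].
Characteristic polynomial det(A - λI) = λ^2 + 9λ + 20 = 0.
Eigenvalues λ = -5, -4.
For λ=-5: (A-λI) row 1 is [0, -2], so an eigenvector is (-1, 0).
For λ=-4: (A-λI) row 1 is [-1, -2], so an eigenvector is (-2, 1).
General solution: c_1e^(-5t)(-1,0) + c_2e^(-4t)(-2,1).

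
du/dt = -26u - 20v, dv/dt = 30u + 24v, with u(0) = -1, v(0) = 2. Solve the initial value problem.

Coefficient matrix A = [[-26, -20], [30, 24]].
Characteristic polynomial det(A - λI) = λ^2 + 2λ - 24 = 0.
Eigenvalues λ = -6, 4.
For λ=-6: (A-λI) row 1 is [-20, -20], so an eigenvector is (1, -1).
For λ=4: (A-λI) row 1 is [-30, -20], so an eigenvector is (2, -3).
General solution: c_1e^(-6t)(1,-1) + c_2e^(4t)(2,-3).
Applying u(0)=-1, v(0)=2 gives c_1=1, c_2=-1.

u(t) = -2e^(4t) + e^(-6t), v(t) = 3e^(4t) - e^(-6t)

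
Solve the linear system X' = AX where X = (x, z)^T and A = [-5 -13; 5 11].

x(t) = -2K_1e^(3t)sin(t) - 3K_1e^(3t)cos(t) - 3K_2e^(3t)sin(t) + 2K_2e^(3t)cos(t), z(t) = K_1e^(3t)sin(t) + 2K_1e^(3t)cos(t) + 2K_2e^(3t)sin(t) - K_2e^(3t)cos(t)

Coefficient matrix A = [[-5, -13], [5, 11]].
Characteristic polynomial det(A - λI) = λ^2 - 6λ + 10 = 0.
Eigenvalues λ = 3 ± i (complex conjugate pair).
For λ=3+i: an eigenvector is (-3,2) - i(-2,1) = (-3 + 2i, 2 - i).
A real fundamental pair from Re and Im of e^((3+i)t)v: X_1 = e^(3t)(cos(t)·(-3,2) + sin(t)·(-2,1)), X_2 = e^(3t)(sin(t)·(-3,2) - cos(t)·(-2,1)).
General solution: K_1X_1 + K_2X_2.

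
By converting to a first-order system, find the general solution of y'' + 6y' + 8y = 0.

Let x_1 = y, x_2 = y'. Then x_1' = x_2 and x_2' = -8x_1 - 6x_2.
A = [[0,1],[-8,-6]]; det(A-λI) = λ^2 + 6λ + 8.
Eigenvalues λ = -4, -2 with eigenvectors (1,-4), (1,-2).

y(t) = K_1e^(-4t) + K_2e^(-2t)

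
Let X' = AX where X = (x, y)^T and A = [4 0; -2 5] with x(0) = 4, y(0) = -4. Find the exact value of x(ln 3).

324

A = [[4,0],[-2,5]]; eigenvalues λ = 4, 5.
Eigenvectors: (1,2) for λ=4, (0,-1) for λ=5.
From the initial condition, c_1 = 4, c_2 = 12.
x(ln 3) = (4)(3^4)(1) + (12)(3^5)(0) = 324.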